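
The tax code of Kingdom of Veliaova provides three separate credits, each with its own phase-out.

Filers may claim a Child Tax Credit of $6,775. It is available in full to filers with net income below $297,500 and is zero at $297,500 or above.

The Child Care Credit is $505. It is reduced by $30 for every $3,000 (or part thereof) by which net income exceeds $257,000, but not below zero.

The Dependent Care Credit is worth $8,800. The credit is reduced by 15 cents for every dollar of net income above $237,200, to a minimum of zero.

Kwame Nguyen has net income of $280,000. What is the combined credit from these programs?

$9,420

Child Tax Credit: $280,000 is below the $297,500 cutoff, so the full $6,775 applies.
Child Care Credit: income exceeds $257,000 by $23,000, which is 8 full-or-partial $3,000 increments; reduction = 8 × $30 = $240, leaving $265.
Dependent Care Credit: 15% of the $42,800 excess over $237,200 is $6,420; credit = $8,800 − $6,420 = $2,380.
Total: $6,775 + $265 + $2,380 = $9,420.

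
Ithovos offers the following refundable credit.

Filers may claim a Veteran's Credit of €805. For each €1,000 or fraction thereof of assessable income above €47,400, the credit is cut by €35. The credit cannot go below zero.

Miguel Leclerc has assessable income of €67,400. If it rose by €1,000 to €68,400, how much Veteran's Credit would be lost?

€35

At €67,400 — income exceeds €47,400 by €20,000, which is 20 full-or-partial €1,000 increments; reduction = 20 × €35 = €700, leaving €105.
At €68,400 — income exceeds €47,400 by €21,000, which is 21 full-or-partial €1,000 increments; reduction = 21 × €35 = €735, leaving €70.
Lost: €105 − €70 = €35.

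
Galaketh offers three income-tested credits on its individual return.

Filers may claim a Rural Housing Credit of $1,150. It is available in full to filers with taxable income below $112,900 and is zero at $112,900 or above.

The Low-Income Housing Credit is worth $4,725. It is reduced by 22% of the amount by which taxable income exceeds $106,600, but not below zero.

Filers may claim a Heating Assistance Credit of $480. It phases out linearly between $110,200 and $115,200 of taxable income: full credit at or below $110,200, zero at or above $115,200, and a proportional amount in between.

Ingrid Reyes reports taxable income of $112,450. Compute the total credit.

Rural Housing Credit: $112,450 is below the $112,900 cutoff, so the full $1,150 applies.
Low-Income Housing Credit: 22% of the $5,850 excess over $106,600 is $1,287; credit = $4,725 − $1,287 = $3,438.
Heating Assistance Credit: $112,450 is $2,250 into a $5,000 phase-out range, leaving 2,750/5,000 of the credit: $480 × 2,750/5,000 = $264.
Total: $1,150 + $3,438 + $264 = $4,852.

$4,852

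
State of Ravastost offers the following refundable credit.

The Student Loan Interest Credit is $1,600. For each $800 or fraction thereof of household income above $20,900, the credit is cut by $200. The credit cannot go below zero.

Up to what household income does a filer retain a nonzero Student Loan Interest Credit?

$26,500

After 7 increments the reduction is 7 × $200 = $1,400, leaving $200; one more increment wipes it out. Increment 7 ends at excess 7 × $800 = $5,600, so the highest qualifying income is $20,900 + $5,600 = $26,500.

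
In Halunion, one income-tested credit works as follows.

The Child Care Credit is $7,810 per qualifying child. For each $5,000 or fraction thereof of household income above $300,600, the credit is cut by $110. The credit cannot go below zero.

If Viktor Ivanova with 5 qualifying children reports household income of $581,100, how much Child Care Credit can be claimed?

Child Care Credit: base = 5 × $7,810 = $39,050. income exceeds $300,600 by $280,500, which is 57 full-or-partial $5,000 increments; reduction = 57 × $110 = $6,270, leaving $32,780.

$32,780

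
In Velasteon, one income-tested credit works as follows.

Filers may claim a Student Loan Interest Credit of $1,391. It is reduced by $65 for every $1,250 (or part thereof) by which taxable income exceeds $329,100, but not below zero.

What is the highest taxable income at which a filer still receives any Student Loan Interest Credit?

After 21 increments the reduction is 21 × $65 = $1,365, leaving $26; one more increment wipes it out. Increment 21 ends at excess 21 × $1,250 = $26,250, so the highest qualifying income is $329,100 + $26,250 = $355,350.

$355,350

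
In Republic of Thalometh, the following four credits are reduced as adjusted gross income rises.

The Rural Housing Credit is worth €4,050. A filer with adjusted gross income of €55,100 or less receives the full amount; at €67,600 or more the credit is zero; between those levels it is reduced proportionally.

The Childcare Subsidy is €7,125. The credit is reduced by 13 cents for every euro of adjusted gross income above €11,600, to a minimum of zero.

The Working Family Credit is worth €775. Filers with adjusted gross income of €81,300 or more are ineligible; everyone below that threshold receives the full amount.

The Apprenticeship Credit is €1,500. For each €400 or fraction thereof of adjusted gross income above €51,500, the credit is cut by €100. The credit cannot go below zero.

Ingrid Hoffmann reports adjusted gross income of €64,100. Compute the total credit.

Rural Housing Credit: €64,100 is €9,000 into a €12,500 phase-out range, leaving 3,500/12,500 of the credit: €4,050 × 3,500/12,500 = €1,134.
Childcare Subsidy: 13% of the €52,500 excess over €11,600 is €6,825; credit = €7,125 − €6,825 = €300.
Working Family Credit: €64,100 is below the €81,300 cutoff, so the full €775 applies.
Apprenticeship Credit: income exceeds €51,500 by €12,600 → 32 increments × €100 = €3,200 ≥ base, so the credit is €0.
Total: €1,134 + €300 + €775 + €0 = €2,209.

€2,209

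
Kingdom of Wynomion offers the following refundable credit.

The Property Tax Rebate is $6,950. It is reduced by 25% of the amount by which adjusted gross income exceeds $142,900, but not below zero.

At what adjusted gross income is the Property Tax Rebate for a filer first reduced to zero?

The credit falls by 25% of each dollar above $142,900, so it reaches zero when the excess is $6,950 / 25% = $27,800: income = $142,900 + $27,800 = $170,700.

$170,700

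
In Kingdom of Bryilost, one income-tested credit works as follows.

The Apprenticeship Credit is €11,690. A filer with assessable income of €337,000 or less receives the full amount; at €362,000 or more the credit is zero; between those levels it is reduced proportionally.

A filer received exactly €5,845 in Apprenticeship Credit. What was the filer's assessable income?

€5,845 is 5,845/11,690 of the full €11,690, so 5,845/11,690 of the €25,000 range has been used: income = €337,000 + €25,000 × 5,845/11,690 = €349,500.

€349,500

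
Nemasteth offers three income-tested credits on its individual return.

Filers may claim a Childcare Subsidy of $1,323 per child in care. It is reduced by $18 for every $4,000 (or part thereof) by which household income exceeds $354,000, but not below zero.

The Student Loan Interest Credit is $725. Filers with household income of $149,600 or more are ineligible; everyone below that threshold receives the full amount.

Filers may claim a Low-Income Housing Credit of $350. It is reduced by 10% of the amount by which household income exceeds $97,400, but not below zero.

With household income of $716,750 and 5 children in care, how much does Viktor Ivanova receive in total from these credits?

Childcare Subsidy: base = 5 × $1,323 = $6,615. income exceeds $354,000 by $362,750, which is 91 full-or-partial $4,000 increments; reduction = 91 × $18 = $1,638, leaving $4,977.
Student Loan Interest Credit: $716,750 meets or exceeds the $149,600 cutoff, so the credit is $0.
Low-Income Housing Credit: 10% of the $619,350 excess over $97,400 is $61,935 ≥ base, so the credit is $0.
Total: $4,977 + $0 + $0 = $4,977.

$4,977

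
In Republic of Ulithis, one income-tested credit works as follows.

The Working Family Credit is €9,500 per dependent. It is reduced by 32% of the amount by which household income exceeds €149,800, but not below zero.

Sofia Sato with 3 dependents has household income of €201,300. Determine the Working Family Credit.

€12,020

Working Family Credit: base = 3 × €9,500 = €28,500. 32% of the €51,500 excess over €149,800 is €16,480; credit = €28,500 − €16,480 = €12,020.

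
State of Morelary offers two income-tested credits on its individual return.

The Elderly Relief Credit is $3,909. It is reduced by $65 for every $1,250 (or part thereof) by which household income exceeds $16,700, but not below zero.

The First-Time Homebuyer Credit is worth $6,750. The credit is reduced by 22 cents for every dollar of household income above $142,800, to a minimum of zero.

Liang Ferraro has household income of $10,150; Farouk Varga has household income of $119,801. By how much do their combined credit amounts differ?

$3,909

Liang ($10,150): Elderly Relief Credit: $10,150 is at or below the $16,700 threshold, so the full $3,909 applies. First-Time Homebuyer Credit: $10,150 is at or below the $142,800 threshold, so the full $6,750 applies. total $3,909 + $6,750 = $10,659
Farouk ($119,801): Elderly Relief Credit: income exceeds $16,700 by $103,101 → 83 increments × $65 = $5,395 ≥ base, so the credit is $0. First-Time Homebuyer Credit: $119,801 is at or below the $142,800 threshold, so the full $6,750 applies. total $0 + $6,750 = $6,750
Difference: |$10,659 − $6,750| = $3,909.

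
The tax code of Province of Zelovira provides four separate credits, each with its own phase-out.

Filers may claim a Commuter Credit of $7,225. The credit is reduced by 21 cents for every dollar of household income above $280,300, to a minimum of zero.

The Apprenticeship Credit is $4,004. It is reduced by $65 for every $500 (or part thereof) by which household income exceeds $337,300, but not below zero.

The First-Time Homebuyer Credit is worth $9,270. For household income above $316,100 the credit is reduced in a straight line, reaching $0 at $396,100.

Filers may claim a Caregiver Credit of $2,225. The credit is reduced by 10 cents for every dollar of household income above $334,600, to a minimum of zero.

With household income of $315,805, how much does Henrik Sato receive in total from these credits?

Commuter Credit: 21% of the $35,505 excess over $280,300 is $7,456.05 ≥ base, so the credit is $0.
Apprenticeship Credit: $315,805 is at or below the $337,300 threshold, so the full $4,004 applies.
First-Time Homebuyer Credit: $315,805 is at or below the $316,100 threshold, so the full $9,270 applies.
Caregiver Credit: $315,805 is at or below the $334,600 threshold, so the full $2,225 applies.
Total: $0 + $4,004 + $9,270 + $2,225 = $15,499.

$15,499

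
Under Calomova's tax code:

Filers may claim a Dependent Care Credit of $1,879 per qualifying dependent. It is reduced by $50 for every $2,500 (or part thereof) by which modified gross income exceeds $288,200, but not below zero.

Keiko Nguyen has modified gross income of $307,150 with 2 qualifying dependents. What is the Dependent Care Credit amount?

Dependent Care Credit: base = 2 × $1,879 = $3,758. income exceeds $288,200 by $18,950, which is 8 full-or-partial $2,500 increments; reduction = 8 × $50 = $400, leaving $3,358.

$3,358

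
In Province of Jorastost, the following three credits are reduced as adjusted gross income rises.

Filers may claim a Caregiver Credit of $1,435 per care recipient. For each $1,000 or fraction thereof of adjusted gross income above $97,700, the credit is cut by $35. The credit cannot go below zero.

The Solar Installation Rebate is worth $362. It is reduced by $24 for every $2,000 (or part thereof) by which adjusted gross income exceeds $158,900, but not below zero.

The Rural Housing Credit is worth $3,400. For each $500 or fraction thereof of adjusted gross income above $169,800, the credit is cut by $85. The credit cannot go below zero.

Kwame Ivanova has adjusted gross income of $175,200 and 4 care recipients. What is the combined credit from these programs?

Caregiver Credit: base = 4 × $1,435 = $5,740. income exceeds $97,700 by $77,500, which is 78 full-or-partial $1,000 increments; reduction = 78 × $35 = $2,730, leaving $3,010.
Solar Installation Rebate: income exceeds $158,900 by $16,300, which is 9 full-or-partial $2,000 increments; reduction = 9 × $24 = $216, leaving $146.
Rural Housing Credit: income exceeds $169,800 by $5,400, which is 11 full-or-partial $500 increments; reduction = 11 × $85 = $935, leaving $2,465.
Total: $3,010 + $146 + $2,465 = $5,621.

$5,621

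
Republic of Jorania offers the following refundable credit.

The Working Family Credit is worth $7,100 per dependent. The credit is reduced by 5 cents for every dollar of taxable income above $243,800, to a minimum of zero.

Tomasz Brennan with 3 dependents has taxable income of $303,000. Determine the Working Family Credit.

$18,340

Working Family Credit: base = 3 × $7,100 = $21,300. 5% of the $59,200 excess over $243,800 is $2,960; credit = $21,300 − $2,960 = $18,340.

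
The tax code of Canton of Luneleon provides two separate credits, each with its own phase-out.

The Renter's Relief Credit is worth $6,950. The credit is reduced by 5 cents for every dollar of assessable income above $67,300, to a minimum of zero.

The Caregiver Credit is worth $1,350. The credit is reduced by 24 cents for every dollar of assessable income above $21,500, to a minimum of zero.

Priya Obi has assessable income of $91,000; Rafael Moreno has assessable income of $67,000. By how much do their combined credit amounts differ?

$1,185

Priya ($91,000): Renter's Relief Credit: 5% of the $23,700 excess over $67,300 is $1,185; credit = $6,950 − $1,185 = $5,765. Caregiver Credit: 24% of the $69,500 excess over $21,500 is $16,680 ≥ base, so the credit is $0. total $5,765 + $0 = $5,765
Rafael ($67,000): Renter's Relief Credit: $67,000 is at or below the $67,300 threshold, so the full $6,950 applies. Caregiver Credit: 24% of the $45,500 excess over $21,500 is $10,920 ≥ base, so the credit is $0. total $6,950 + $0 = $6,950
Difference: |$5,765 − $6,950| = $1,185.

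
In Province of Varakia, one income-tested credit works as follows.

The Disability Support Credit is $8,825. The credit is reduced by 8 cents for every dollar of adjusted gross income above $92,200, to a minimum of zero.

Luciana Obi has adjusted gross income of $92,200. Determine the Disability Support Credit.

$8,825

Disability Support Credit: $92,200 is at or below the $92,200 threshold, so the full $8,825 applies.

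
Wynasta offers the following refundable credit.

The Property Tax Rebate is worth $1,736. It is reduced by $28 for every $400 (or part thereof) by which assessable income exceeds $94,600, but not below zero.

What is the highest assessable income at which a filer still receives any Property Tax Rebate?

After 61 increments the reduction is 61 × $28 = $1,708, leaving $28; one more increment wipes it out. Increment 61 ends at excess 61 × $400 = $24,400, so the highest qualifying income is $94,600 + $24,400 = $119,000.

$119,000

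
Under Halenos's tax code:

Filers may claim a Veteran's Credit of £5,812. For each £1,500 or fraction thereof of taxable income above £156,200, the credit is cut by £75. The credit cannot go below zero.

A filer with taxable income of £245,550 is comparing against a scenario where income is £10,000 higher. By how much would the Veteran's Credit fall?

At £245,550 — income exceeds £156,200 by £89,350, which is 60 full-or-partial £1,500 increments; reduction = 60 × £75 = £4,500, leaving £1,312.
At £255,550 — income exceeds £156,200 by £99,350, which is 67 full-or-partial £1,500 increments; reduction = 67 × £75 = £5,025, leaving £787.
Lost: £1,312 − £787 = £525.

£525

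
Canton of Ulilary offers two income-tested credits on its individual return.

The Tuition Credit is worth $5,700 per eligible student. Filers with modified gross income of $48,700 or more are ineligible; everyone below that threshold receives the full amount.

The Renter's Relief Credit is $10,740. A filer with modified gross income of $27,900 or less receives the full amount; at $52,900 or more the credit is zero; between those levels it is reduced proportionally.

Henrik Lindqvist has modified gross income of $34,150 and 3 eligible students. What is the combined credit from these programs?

Tuition Credit: base = 3 × $5,700 = $17,100. $34,150 is below the $48,700 cutoff, so the full $17,100 applies.
Renter's Relief Credit: $34,150 is $6,250 into a $25,000 phase-out range, leaving 18,750/25,000 of the credit: $10,740 × 18,750/25,000 = $8,055.
Total: $17,100 + $8,055 = $25,155.

$25,155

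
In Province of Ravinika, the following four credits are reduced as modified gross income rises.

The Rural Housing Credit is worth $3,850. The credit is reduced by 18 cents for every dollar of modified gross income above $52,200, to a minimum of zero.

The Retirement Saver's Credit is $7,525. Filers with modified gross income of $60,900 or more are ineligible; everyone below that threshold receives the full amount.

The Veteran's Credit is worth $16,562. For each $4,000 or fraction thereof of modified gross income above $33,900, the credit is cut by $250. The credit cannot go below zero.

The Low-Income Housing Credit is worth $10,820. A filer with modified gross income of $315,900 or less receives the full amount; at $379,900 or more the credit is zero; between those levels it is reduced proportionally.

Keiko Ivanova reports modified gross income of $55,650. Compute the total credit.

$36,636

Rural Housing Credit: 18% of the $3,450 excess over $52,200 is $621; credit = $3,850 − $621 = $3,229.
Retirement Saver's Credit: $55,650 is below the $60,900 cutoff, so the full $7,525 applies.
Veteran's Credit: income exceeds $33,900 by $21,750, which is 6 full-or-partial $4,000 increments; reduction = 6 × $250 = $1,500, leaving $15,062.
Low-Income Housing Credit: $55,650 is at or below the $315,900 threshold, so the full $10,820 applies.
Total: $3,229 + $7,525 + $15,062 + $10,820 = $36,636.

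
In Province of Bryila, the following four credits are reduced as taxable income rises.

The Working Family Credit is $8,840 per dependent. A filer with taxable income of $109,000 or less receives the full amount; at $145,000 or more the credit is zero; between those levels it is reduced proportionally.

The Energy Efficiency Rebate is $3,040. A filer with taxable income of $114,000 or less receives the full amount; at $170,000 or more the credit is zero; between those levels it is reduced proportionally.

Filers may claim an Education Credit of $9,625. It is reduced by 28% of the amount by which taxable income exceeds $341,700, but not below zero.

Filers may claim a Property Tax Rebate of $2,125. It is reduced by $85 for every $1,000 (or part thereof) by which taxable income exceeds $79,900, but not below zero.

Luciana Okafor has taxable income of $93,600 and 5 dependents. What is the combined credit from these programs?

Working Family Credit: base = 5 × $8,840 = $44,200. $93,600 is at or below the $109,000 threshold, so the full $44,200 applies.
Energy Efficiency Rebate: $93,600 is at or below the $114,000 threshold, so the full $3,040 applies.
Education Credit: $93,600 is at or below the $341,700 threshold, so the full $9,625 applies.
Property Tax Rebate: income exceeds $79,900 by $13,700, which is 14 full-or-partial $1,000 increments; reduction = 14 × $85 = $1,190, leaving $935.
Total: $44,200 + $3,040 + $9,625 + $935 = $57,800.

$57,800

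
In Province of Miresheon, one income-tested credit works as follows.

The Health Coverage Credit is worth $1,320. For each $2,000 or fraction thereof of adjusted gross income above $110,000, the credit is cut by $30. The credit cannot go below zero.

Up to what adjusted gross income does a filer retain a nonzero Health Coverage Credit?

$196,000

After 43 increments the reduction is 43 × $30 = $1,290, leaving $30; one more increment wipes it out. Increment 43 ends at excess 43 × $2,000 = $86,000, so the highest qualifying income is $110,000 + $86,000 = $196,000.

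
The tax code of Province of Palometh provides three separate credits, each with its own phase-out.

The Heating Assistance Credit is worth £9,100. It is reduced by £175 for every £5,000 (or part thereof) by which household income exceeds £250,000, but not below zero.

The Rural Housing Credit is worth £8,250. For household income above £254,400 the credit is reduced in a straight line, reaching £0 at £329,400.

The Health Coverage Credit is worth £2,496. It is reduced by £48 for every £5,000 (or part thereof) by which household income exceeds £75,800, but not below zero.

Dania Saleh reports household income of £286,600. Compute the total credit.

Heating Assistance Credit: income exceeds £250,000 by £36,600, which is 8 full-or-partial £5,000 increments; reduction = 8 × £175 = £1,400, leaving £7,700.
Rural Housing Credit: £286,600 is £32,200 into a £75,000 phase-out range, leaving 42,800/75,000 of the credit: £8,250 × 42,800/75,000 = £4,708.
Health Coverage Credit: income exceeds £75,800 by £210,800, which is 43 full-or-partial £5,000 increments; reduction = 43 × £48 = £2,064, leaving £432.
Total: £7,700 + £4,708 + £432 = £12,840.

£12,840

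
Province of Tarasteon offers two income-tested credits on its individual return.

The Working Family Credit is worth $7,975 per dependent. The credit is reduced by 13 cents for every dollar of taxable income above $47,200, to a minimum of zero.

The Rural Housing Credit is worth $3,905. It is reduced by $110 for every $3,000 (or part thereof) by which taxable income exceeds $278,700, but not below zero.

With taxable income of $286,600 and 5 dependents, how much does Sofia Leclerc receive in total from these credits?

Working Family Credit: base = 5 × $7,975 = $39,875. 13% of the $239,400 excess over $47,200 is $31,122; credit = $39,875 − $31,122 = $8,753.
Rural Housing Credit: income exceeds $278,700 by $7,900, which is 3 full-or-partial $3,000 increments; reduction = 3 × $110 = $330, leaving $3,575.
Total: $8,753 + $3,575 = $12,328.

$12,328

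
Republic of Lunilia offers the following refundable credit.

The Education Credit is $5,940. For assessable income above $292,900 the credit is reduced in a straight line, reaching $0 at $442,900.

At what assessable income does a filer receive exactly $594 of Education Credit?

$427,900

$594 is 594/5,940 of the full $5,940, so 5,346/5,940 of the $150,000 range has been used: income = $292,900 + $150,000 × 5,346/5,940 = $427,900.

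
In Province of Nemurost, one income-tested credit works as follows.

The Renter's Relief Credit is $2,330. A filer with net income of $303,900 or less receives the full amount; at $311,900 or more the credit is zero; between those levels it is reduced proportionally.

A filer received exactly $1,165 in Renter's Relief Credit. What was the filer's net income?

$307,900

$1,165 is 1,165/2,330 of the full $2,330, so 1,165/2,330 of the $8,000 range has been used: income = $303,900 + $8,000 × 1,165/2,330 = $307,900.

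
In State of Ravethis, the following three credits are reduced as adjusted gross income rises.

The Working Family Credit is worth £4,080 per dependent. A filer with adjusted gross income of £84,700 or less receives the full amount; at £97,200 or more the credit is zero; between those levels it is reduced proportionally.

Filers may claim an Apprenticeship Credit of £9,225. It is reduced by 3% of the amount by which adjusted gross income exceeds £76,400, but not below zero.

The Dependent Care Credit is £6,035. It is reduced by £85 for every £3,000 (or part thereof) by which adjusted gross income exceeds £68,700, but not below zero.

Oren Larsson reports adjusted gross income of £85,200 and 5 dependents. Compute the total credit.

£34,070

Working Family Credit: base = 5 × £4,080 = £20,400. £85,200 is £500 into a £12,500 phase-out range, leaving 12,000/12,500 of the credit: £20,400 × 12,000/12,500 = £19,584.
Apprenticeship Credit: 3% of the £8,800 excess over £76,400 is £264; credit = £9,225 − £264 = £8,961.
Dependent Care Credit: income exceeds £68,700 by £16,500, which is 6 full-or-partial £3,000 increments; reduction = 6 × £85 = £510, leaving £5,525.
Total: £19,584 + £8,961 + £5,525 = £34,070.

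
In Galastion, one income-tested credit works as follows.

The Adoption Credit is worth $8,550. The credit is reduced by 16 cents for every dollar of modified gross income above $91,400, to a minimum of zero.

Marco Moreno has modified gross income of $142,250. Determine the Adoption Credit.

$414

Adoption Credit: 16% of the $50,850 excess over $91,400 is $8,136; credit = $8,550 − $8,136 = $414.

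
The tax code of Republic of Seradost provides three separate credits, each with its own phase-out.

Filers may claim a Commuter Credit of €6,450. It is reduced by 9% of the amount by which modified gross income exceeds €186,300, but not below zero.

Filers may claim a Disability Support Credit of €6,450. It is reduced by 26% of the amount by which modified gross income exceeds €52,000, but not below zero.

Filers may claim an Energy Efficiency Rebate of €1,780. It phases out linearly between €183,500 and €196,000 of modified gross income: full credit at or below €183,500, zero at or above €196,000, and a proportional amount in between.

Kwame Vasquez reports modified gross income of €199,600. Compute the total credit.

€5,253

Commuter Credit: 9% of the €13,300 excess over €186,300 is €1,197; credit = €6,450 − €1,197 = €5,253.
Disability Support Credit: 26% of the €147,600 excess over €52,000 is €38,376 ≥ base, so the credit is €0.
Energy Efficiency Rebate: €199,600 is at or above €196,000, so the credit is €0.
Total: €5,253 + €0 + €0 = €5,253.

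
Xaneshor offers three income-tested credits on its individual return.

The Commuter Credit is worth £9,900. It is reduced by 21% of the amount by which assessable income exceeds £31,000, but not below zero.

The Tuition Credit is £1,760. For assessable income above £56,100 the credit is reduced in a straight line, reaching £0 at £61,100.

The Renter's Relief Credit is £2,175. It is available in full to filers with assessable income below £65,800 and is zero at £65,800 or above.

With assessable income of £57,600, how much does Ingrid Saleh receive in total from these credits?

Commuter Credit: 21% of the £26,600 excess over £31,000 is £5,586; credit = £9,900 − £5,586 = £4,314.
Tuition Credit: £57,600 is £1,500 into a £5,000 phase-out range, leaving 3,500/5,000 of the credit: £1,760 × 3,500/5,000 = £1,232.
Renter's Relief Credit: £57,600 is below the £65,800 cutoff, so the full £2,175 applies.
Total: £4,314 + £1,232 + £2,175 = £7,721.

£7,721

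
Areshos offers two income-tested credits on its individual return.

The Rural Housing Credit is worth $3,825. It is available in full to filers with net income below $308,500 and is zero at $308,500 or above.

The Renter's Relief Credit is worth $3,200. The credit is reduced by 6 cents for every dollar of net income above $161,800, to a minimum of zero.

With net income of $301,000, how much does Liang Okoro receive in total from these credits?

$3,825

Rural Housing Credit: $301,000 is below the $308,500 cutoff, so the full $3,825 applies.
Renter's Relief Credit: 6% of the $139,200 excess over $161,800 is $8,352 ≥ base, so the credit is $0.
Total: $3,825 + $0 = $3,825.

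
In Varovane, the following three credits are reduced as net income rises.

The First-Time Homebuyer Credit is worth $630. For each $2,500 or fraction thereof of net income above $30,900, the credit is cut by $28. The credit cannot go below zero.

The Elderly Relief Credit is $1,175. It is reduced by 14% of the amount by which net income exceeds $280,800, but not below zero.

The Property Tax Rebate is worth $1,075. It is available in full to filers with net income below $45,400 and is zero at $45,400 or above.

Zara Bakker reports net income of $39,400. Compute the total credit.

$2,768

First-Time Homebuyer Credit: income exceeds $30,900 by $8,500, which is 4 full-or-partial $2,500 increments; reduction = 4 × $28 = $112, leaving $518.
Elderly Relief Credit: $39,400 is at or below the $280,800 threshold, so the full $1,175 applies.
Property Tax Rebate: $39,400 is below the $45,400 cutoff, so the full $1,075 applies.
Total: $518 + $1,175 + $1,075 = $2,768.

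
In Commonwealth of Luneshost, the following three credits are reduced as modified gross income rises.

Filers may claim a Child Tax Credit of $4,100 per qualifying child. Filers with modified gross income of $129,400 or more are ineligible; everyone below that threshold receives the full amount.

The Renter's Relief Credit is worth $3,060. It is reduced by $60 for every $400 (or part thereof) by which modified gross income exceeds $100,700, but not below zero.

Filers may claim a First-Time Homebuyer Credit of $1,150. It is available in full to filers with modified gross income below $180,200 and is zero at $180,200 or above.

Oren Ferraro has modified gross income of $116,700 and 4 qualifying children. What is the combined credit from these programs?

Child Tax Credit: base = 4 × $4,100 = $16,400. $116,700 is below the $129,400 cutoff, so the full $16,400 applies.
Renter's Relief Credit: income exceeds $100,700 by $16,000, which is 40 full-or-partial $400 increments; reduction = 40 × $60 = $2,400, leaving $660.
First-Time Homebuyer Credit: $116,700 is below the $180,200 cutoff, so the full $1,150 applies.
Total: $16,400 + $660 + $1,150 = $18,210.

$18,210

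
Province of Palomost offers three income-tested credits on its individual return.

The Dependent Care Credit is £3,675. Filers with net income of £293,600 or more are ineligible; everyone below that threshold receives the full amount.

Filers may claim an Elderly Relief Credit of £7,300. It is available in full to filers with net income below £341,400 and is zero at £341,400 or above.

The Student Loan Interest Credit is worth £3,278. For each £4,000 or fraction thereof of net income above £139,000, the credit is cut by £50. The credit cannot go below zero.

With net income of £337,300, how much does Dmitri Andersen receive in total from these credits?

£8,078

Dependent Care Credit: £337,300 meets or exceeds the £293,600 cutoff, so the credit is £0.
Elderly Relief Credit: £337,300 is below the £341,400 cutoff, so the full £7,300 applies.
Student Loan Interest Credit: income exceeds £139,000 by £198,300, which is 50 full-or-partial £4,000 increments; reduction = 50 × £50 = £2,500, leaving £778.
Total: £0 + £7,300 + £778 = £8,078.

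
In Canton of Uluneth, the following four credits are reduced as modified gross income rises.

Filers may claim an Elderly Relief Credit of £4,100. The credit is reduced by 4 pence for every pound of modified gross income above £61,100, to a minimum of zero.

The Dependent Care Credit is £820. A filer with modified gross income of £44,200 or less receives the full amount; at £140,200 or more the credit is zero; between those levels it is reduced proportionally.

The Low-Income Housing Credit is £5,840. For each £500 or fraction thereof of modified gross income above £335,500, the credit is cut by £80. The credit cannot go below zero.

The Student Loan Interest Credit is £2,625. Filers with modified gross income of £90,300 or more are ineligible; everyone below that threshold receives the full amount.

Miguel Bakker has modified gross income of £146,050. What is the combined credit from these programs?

Elderly Relief Credit: 4% of the £84,950 excess over £61,100 is £3,398; credit = £4,100 − £3,398 = £702.
Dependent Care Credit: £146,050 is at or above £140,200, so the credit is £0.
Low-Income Housing Credit: £146,050 is at or below the £335,500 threshold, so the full £5,840 applies.
Student Loan Interest Credit: £146,050 meets or exceeds the £90,300 cutoff, so the credit is £0.
Total: £702 + £0 + £5,840 + £0 = £6,542.

£6,542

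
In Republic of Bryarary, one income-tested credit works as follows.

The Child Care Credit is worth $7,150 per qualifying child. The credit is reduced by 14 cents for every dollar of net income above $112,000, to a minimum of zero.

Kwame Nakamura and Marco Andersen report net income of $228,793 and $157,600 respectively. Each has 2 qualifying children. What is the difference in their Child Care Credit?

Kwame ($228,793): Child Care Credit: base = 2 × $7,150 = $14,300. 14% of the $116,793 excess over $112,000 is $16,351.02 ≥ base, so the credit is $0.
Marco ($157,600): Child Care Credit: base = 2 × $7,150 = $14,300. 14% of the $45,600 excess over $112,000 is $6,384; credit = $14,300 − $6,384 = $7,916.
Difference: |$0 − $7,916| = $7,916.

$7,916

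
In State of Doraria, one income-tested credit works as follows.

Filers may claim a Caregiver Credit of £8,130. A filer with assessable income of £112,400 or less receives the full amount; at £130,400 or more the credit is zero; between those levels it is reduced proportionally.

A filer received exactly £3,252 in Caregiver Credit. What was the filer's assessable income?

£123,200

£3,252 is 3,252/8,130 of the full £8,130, so 4,878/8,130 of the £18,000 range has been used: income = £112,400 + £18,000 × 4,878/8,130 = £123,200.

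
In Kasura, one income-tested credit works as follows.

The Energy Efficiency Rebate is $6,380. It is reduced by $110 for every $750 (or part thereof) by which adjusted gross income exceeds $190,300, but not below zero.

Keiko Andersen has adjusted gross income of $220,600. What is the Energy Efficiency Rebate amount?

$1,870

Energy Efficiency Rebate: income exceeds $190,300 by $30,300, which is 41 full-or-partial $750 increments; reduction = 41 × $110 = $4,510, leaving $1,870.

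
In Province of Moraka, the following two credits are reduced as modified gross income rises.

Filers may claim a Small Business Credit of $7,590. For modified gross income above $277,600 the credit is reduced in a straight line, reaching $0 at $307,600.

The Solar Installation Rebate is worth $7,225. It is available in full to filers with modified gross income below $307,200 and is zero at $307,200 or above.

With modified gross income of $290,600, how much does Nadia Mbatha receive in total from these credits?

Small Business Credit: $290,600 is $13,000 into a $30,000 phase-out range, leaving 17,000/30,000 of the credit: $7,590 × 17,000/30,000 = $4,301.
Solar Installation Rebate: $290,600 is below the $307,200 cutoff, so the full $7,225 applies.
Total: $4,301 + $7,225 = $11,526.

$11,526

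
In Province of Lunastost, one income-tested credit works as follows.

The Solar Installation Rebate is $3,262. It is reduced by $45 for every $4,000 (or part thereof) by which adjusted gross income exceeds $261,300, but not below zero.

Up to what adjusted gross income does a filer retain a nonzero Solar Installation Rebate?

$549,300

After 72 increments the reduction is 72 × $45 = $3,240, leaving $22; one more increment wipes it out. Increment 72 ends at excess 72 × $4,000 = $288,000, so the highest qualifying income is $261,300 + $288,000 = $549,300.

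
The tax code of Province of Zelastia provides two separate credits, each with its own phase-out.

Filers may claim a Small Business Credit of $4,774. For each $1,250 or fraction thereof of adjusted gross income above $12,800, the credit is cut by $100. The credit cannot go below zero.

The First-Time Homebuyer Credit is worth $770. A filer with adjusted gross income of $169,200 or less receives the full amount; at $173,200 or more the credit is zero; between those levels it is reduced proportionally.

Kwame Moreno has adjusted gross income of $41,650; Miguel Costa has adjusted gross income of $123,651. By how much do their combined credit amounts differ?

$2,374

Kwame ($41,650): Small Business Credit: income exceeds $12,800 by $28,850, which is 24 full-or-partial $1,250 increments; reduction = 24 × $100 = $2,400, leaving $2,374. First-Time Homebuyer Credit: $41,650 is at or below the $169,200 threshold, so the full $770 applies. total $2,374 + $770 = $3,144
Miguel ($123,651): Small Business Credit: income exceeds $12,800 by $110,851 → 89 increments × $100 = $8,900 ≥ base, so the credit is $0. First-Time Homebuyer Credit: $123,651 is at or below the $169,200 threshold, so the full $770 applies. total $0 + $770 = $770
Difference: |$3,144 − $770| = $2,374.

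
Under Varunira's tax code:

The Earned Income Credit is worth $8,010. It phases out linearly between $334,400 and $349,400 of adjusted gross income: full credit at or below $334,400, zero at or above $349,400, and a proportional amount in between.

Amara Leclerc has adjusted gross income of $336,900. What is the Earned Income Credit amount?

Earned Income Credit: $336,900 is $2,500 into a $15,000 phase-out range, leaving 12,500/15,000 of the credit: $8,010 × 12,500/15,000 = $6,675.

$6,675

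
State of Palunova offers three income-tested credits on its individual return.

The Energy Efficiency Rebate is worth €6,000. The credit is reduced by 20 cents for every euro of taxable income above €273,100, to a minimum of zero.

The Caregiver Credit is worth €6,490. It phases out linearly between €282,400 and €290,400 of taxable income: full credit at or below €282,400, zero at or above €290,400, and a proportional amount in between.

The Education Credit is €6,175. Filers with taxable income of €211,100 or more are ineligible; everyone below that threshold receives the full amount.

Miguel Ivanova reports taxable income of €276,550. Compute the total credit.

Energy Efficiency Rebate: 20% of the €3,450 excess over €273,100 is €690; credit = €6,000 − €690 = €5,310.
Caregiver Credit: €276,550 is at or below the €282,400 threshold, so the full €6,490 applies.
Education Credit: €276,550 meets or exceeds the €211,100 cutoff, so the credit is €0.
Total: €5,310 + €6,490 + €0 = €11,800.

€11,800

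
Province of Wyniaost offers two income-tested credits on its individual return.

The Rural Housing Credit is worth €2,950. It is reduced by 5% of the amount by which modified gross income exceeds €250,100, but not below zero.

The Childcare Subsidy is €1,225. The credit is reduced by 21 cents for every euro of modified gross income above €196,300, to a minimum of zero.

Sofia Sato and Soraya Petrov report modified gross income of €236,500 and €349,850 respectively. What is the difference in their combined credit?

€2,950

Sofia (€236,500): Rural Housing Credit: €236,500 is at or below the €250,100 threshold, so the full €2,950 applies. Childcare Subsidy: 21% of the €40,200 excess over €196,300 is €8,442 ≥ base, so the credit is €0. total €2,950 + €0 = €2,950
Soraya (€349,850): Rural Housing Credit: 5% of the €99,750 excess over €250,100 is €4,987.50 ≥ base, so the credit is €0. Childcare Subsidy: 21% of the €153,550 excess over €196,300 is €32,245.50 ≥ base, so the credit is €0. total €0 + €0 = €0
Difference: |€2,950 − €0| = €2,950.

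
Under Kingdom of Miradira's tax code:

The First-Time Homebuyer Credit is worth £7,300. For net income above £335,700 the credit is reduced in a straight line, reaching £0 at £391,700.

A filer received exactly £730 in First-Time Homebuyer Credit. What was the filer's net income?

£730 is 730/7,300 of the full £7,300, so 6,570/7,300 of the £56,000 range has been used: income = £335,700 + £56,000 × 6,570/7,300 = £386,100.

£386,100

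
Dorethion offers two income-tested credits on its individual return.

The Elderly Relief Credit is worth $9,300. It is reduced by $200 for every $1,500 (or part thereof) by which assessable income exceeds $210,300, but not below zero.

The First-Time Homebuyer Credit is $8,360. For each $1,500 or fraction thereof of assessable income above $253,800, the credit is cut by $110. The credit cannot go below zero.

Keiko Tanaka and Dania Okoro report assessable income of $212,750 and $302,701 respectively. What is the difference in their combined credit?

Keiko ($212,750): Elderly Relief Credit: income exceeds $210,300 by $2,450, which is 2 full-or-partial $1,500 increments; reduction = 2 × $200 = $400, leaving $8,900. First-Time Homebuyer Credit: $212,750 is at or below the $253,800 threshold, so the full $8,360 applies. total $8,900 + $8,360 = $17,260
Dania ($302,701): Elderly Relief Credit: income exceeds $210,300 by $92,401 → 62 increments × $200 = $12,400 ≥ base, so the credit is $0. First-Time Homebuyer Credit: income exceeds $253,800 by $48,901, which is 33 full-or-partial $1,500 increments; reduction = 33 × $110 = $3,630, leaving $4,730. total $0 + $4,730 = $4,730
Difference: |$17,260 − $4,730| = $12,530.

$12,530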